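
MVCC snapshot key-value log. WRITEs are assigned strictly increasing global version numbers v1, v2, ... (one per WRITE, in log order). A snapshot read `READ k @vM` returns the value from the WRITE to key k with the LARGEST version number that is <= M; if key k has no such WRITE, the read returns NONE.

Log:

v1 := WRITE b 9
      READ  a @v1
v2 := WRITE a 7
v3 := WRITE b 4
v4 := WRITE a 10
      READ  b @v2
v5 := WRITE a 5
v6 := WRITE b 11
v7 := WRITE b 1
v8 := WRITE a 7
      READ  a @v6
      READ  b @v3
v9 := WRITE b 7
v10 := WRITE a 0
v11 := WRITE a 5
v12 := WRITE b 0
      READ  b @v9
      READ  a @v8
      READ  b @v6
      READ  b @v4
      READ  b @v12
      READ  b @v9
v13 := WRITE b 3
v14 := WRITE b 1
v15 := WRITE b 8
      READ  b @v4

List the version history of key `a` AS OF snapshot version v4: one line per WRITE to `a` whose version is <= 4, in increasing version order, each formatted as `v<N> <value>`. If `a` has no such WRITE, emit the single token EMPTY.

Answer: v2 7
v4 10

Derivation:
Scan writes for key=a with version <= 4:
  v1 WRITE b 9 -> skip
  v2 WRITE a 7 -> keep
  v3 WRITE b 4 -> skip
  v4 WRITE a 10 -> keep
  v5 WRITE a 5 -> drop (> snap)
  v6 WRITE b 11 -> skip
  v7 WRITE b 1 -> skip
  v8 WRITE a 7 -> drop (> snap)
  v9 WRITE b 7 -> skip
  v10 WRITE a 0 -> drop (> snap)
  v11 WRITE a 5 -> drop (> snap)
  v12 WRITE b 0 -> skip
  v13 WRITE b 3 -> skip
  v14 WRITE b 1 -> skip
  v15 WRITE b 8 -> skip
Collected: [(2, 7), (4, 10)]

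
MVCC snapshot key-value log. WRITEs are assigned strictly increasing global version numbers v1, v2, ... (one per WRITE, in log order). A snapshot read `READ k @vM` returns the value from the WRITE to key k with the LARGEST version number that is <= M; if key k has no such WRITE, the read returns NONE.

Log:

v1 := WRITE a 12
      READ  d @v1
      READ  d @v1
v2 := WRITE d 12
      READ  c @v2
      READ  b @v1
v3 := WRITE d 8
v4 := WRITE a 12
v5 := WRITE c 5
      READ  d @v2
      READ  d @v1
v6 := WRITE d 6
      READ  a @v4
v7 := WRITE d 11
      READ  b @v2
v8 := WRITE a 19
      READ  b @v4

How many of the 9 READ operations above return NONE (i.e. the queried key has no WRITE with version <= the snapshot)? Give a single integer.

v1: WRITE a=12  (a history now [(1, 12)])
READ d @v1: history=[] -> no version <= 1 -> NONE
READ d @v1: history=[] -> no version <= 1 -> NONE
v2: WRITE d=12  (d history now [(2, 12)])
READ c @v2: history=[] -> no version <= 2 -> NONE
READ b @v1: history=[] -> no version <= 1 -> NONE
v3: WRITE d=8  (d history now [(2, 12), (3, 8)])
v4: WRITE a=12  (a history now [(1, 12), (4, 12)])
v5: WRITE c=5  (c history now [(5, 5)])
READ d @v2: history=[(2, 12), (3, 8)] -> pick v2 -> 12
READ d @v1: history=[(2, 12), (3, 8)] -> no version <= 1 -> NONE
v6: WRITE d=6  (d history now [(2, 12), (3, 8), (6, 6)])
READ a @v4: history=[(1, 12), (4, 12)] -> pick v4 -> 12
v7: WRITE d=11  (d history now [(2, 12), (3, 8), (6, 6), (7, 11)])
READ b @v2: history=[] -> no version <= 2 -> NONE
v8: WRITE a=19  (a history now [(1, 12), (4, 12), (8, 19)])
READ b @v4: history=[] -> no version <= 4 -> NONE
Read results in order: ['NONE', 'NONE', 'NONE', 'NONE', '12', 'NONE', '12', 'NONE', 'NONE']
NONE count = 7

Answer: 7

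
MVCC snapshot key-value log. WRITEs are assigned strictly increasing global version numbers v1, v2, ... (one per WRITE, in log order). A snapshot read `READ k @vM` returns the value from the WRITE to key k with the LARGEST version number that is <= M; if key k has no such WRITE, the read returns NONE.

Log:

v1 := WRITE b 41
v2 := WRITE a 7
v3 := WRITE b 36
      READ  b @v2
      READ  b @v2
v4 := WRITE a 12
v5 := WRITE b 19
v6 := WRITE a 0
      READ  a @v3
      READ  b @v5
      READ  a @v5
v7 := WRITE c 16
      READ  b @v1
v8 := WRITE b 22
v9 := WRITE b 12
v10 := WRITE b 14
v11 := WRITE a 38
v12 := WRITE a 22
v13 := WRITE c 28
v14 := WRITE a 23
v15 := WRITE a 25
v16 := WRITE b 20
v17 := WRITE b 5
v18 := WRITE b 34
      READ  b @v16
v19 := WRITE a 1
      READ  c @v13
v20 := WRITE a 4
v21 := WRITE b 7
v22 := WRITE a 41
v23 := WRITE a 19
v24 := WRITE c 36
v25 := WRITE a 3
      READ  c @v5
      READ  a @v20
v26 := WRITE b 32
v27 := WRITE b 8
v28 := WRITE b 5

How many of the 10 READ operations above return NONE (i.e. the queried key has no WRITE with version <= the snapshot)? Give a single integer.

Answer: 1

Derivation:
v1: WRITE b=41  (b history now [(1, 41)])
v2: WRITE a=7  (a history now [(2, 7)])
v3: WRITE b=36  (b history now [(1, 41), (3, 36)])
READ b @v2: history=[(1, 41), (3, 36)] -> pick v1 -> 41
READ b @v2: history=[(1, 41), (3, 36)] -> pick v1 -> 41
v4: WRITE a=12  (a history now [(2, 7), (4, 12)])
v5: WRITE b=19  (b history now [(1, 41), (3, 36), (5, 19)])
v6: WRITE a=0  (a history now [(2, 7), (4, 12), (6, 0)])
READ a @v3: history=[(2, 7), (4, 12), (6, 0)] -> pick v2 -> 7
READ b @v5: history=[(1, 41), (3, 36), (5, 19)] -> pick v5 -> 19
READ a @v5: history=[(2, 7), (4, 12), (6, 0)] -> pick v4 -> 12
v7: WRITE c=16  (c history now [(7, 16)])
READ b @v1: history=[(1, 41), (3, 36), (5, 19)] -> pick v1 -> 41
v8: WRITE b=22  (b history now [(1, 41), (3, 36), (5, 19), (8, 22)])
v9: WRITE b=12  (b history now [(1, 41), (3, 36), (5, 19), (8, 22), (9, 12)])
v10: WRITE b=14  (b history now [(1, 41), (3, 36), (5, 19), (8, 22), (9, 12), (10, 14)])
v11: WRITE a=38  (a history now [(2, 7), (4, 12), (6, 0), (11, 38)])
v12: WRITE a=22  (a history now [(2, 7), (4, 12), (6, 0), (11, 38), (12, 22)])
v13: WRITE c=28  (c history now [(7, 16), (13, 28)])
v14: WRITE a=23  (a history now [(2, 7), (4, 12), (6, 0), (11, 38), (12, 22), (14, 23)])
v15: WRITE a=25  (a history now [(2, 7), (4, 12), (6, 0), (11, 38), (12, 22), (14, 23), (15, 25)])
v16: WRITE b=20  (b history now [(1, 41), (3, 36), (5, 19), (8, 22), (9, 12), (10, 14), (16, 20)])
v17: WRITE b=5  (b history now [(1, 41), (3, 36), (5, 19), (8, 22), (9, 12), (10, 14), (16, 20), (17, 5)])
v18: WRITE b=34  (b history now [(1, 41), (3, 36), (5, 19), (8, 22), (9, 12), (10, 14), (16, 20), (17, 5), (18, 34)])
READ b @v16: history=[(1, 41), (3, 36), (5, 19), (8, 22), (9, 12), (10, 14), (16, 20), (17, 5), (18, 34)] -> pick v16 -> 20
v19: WRITE a=1  (a history now [(2, 7), (4, 12), (6, 0), (11, 38), (12, 22), (14, 23), (15, 25), (19, 1)])
READ c @v13: history=[(7, 16), (13, 28)] -> pick v13 -> 28
v20: WRITE a=4  (a history now [(2, 7), (4, 12), (6, 0), (11, 38), (12, 22), (14, 23), (15, 25), (19, 1), (20, 4)])
v21: WRITE b=7  (b history now [(1, 41), (3, 36), (5, 19), (8, 22), (9, 12), (10, 14), (16, 20), (17, 5), (18, 34), (21, 7)])
v22: WRITE a=41  (a history now [(2, 7), (4, 12), (6, 0), (11, 38), (12, 22), (14, 23), (15, 25), (19, 1), (20, 4), (22, 41)])
v23: WRITE a=19  (a history now [(2, 7), (4, 12), (6, 0), (11, 38), (12, 22), (14, 23), (15, 25), (19, 1), (20, 4), (22, 41), (23, 19)])
v24: WRITE c=36  (c history now [(7, 16), (13, 28), (24, 36)])
v25: WRITE a=3  (a history now [(2, 7), (4, 12), (6, 0), (11, 38), (12, 22), (14, 23), (15, 25), (19, 1), (20, 4), (22, 41), (23, 19), (25, 3)])
READ c @v5: history=[(7, 16), (13, 28), (24, 36)] -> no version <= 5 -> NONE
READ a @v20: history=[(2, 7), (4, 12), (6, 0), (11, 38), (12, 22), (14, 23), (15, 25), (19, 1), (20, 4), (22, 41), (23, 19), (25, 3)] -> pick v20 -> 4
v26: WRITE b=32  (b history now [(1, 41), (3, 36), (5, 19), (8, 22), (9, 12), (10, 14), (16, 20), (17, 5), (18, 34), (21, 7), (26, 32)])
v27: WRITE b=8  (b history now [(1, 41), (3, 36), (5, 19), (8, 22), (9, 12), (10, 14), (16, 20), (17, 5), (18, 34), (21, 7), (26, 32), (27, 8)])
v28: WRITE b=5  (b history now [(1, 41), (3, 36), (5, 19), (8, 22), (9, 12), (10, 14), (16, 20), (17, 5), (18, 34), (21, 7), (26, 32), (27, 8), (28, 5)])
Read results in order: ['41', '41', '7', '19', '12', '41', '20', '28', 'NONE', '4']
NONE count = 1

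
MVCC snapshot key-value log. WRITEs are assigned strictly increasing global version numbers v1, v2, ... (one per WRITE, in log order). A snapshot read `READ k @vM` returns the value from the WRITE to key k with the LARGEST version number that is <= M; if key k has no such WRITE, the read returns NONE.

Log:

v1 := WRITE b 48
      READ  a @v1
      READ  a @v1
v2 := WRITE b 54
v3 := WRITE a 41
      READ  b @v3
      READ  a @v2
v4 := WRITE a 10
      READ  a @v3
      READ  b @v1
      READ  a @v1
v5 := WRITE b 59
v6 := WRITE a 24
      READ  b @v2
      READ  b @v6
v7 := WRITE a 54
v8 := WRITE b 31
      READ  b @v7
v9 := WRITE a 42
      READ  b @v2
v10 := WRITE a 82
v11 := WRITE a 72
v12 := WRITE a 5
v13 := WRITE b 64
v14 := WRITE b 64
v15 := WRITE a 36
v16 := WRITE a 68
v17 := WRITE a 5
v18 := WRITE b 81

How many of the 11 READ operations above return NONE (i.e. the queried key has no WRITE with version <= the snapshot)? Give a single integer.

Answer: 4

Derivation:
v1: WRITE b=48  (b history now [(1, 48)])
READ a @v1: history=[] -> no version <= 1 -> NONE
READ a @v1: history=[] -> no version <= 1 -> NONE
v2: WRITE b=54  (b history now [(1, 48), (2, 54)])
v3: WRITE a=41  (a history now [(3, 41)])
READ b @v3: history=[(1, 48), (2, 54)] -> pick v2 -> 54
READ a @v2: history=[(3, 41)] -> no version <= 2 -> NONE
v4: WRITE a=10  (a history now [(3, 41), (4, 10)])
READ a @v3: history=[(3, 41), (4, 10)] -> pick v3 -> 41
READ b @v1: history=[(1, 48), (2, 54)] -> pick v1 -> 48
READ a @v1: history=[(3, 41), (4, 10)] -> no version <= 1 -> NONE
v5: WRITE b=59  (b history now [(1, 48), (2, 54), (5, 59)])
v6: WRITE a=24  (a history now [(3, 41), (4, 10), (6, 24)])
READ b @v2: history=[(1, 48), (2, 54), (5, 59)] -> pick v2 -> 54
READ b @v6: history=[(1, 48), (2, 54), (5, 59)] -> pick v5 -> 59
v7: WRITE a=54  (a history now [(3, 41), (4, 10), (6, 24), (7, 54)])
v8: WRITE b=31  (b history now [(1, 48), (2, 54), (5, 59), (8, 31)])
READ b @v7: history=[(1, 48), (2, 54), (5, 59), (8, 31)] -> pick v5 -> 59
v9: WRITE a=42  (a history now [(3, 41), (4, 10), (6, 24), (7, 54), (9, 42)])
READ b @v2: history=[(1, 48), (2, 54), (5, 59), (8, 31)] -> pick v2 -> 54
v10: WRITE a=82  (a history now [(3, 41), (4, 10), (6, 24), (7, 54), (9, 42), (10, 82)])
v11: WRITE a=72  (a history now [(3, 41), (4, 10), (6, 24), (7, 54), (9, 42), (10, 82), (11, 72)])
v12: WRITE a=5  (a history now [(3, 41), (4, 10), (6, 24), (7, 54), (9, 42), (10, 82), (11, 72), (12, 5)])
v13: WRITE b=64  (b history now [(1, 48), (2, 54), (5, 59), (8, 31), (13, 64)])
v14: WRITE b=64  (b history now [(1, 48), (2, 54), (5, 59), (8, 31), (13, 64), (14, 64)])
v15: WRITE a=36  (a history now [(3, 41), (4, 10), (6, 24), (7, 54), (9, 42), (10, 82), (11, 72), (12, 5), (15, 36)])
v16: WRITE a=68  (a history now [(3, 41), (4, 10), (6, 24), (7, 54), (9, 42), (10, 82), (11, 72), (12, 5), (15, 36), (16, 68)])
v17: WRITE a=5  (a history now [(3, 41), (4, 10), (6, 24), (7, 54), (9, 42), (10, 82), (11, 72), (12, 5), (15, 36), (16, 68), (17, 5)])
v18: WRITE b=81  (b history now [(1, 48), (2, 54), (5, 59), (8, 31), (13, 64), (14, 64), (18, 81)])
Read results in order: ['NONE', 'NONE', '54', 'NONE', '41', '48', 'NONE', '54', '59', '59', '54']
NONE count = 4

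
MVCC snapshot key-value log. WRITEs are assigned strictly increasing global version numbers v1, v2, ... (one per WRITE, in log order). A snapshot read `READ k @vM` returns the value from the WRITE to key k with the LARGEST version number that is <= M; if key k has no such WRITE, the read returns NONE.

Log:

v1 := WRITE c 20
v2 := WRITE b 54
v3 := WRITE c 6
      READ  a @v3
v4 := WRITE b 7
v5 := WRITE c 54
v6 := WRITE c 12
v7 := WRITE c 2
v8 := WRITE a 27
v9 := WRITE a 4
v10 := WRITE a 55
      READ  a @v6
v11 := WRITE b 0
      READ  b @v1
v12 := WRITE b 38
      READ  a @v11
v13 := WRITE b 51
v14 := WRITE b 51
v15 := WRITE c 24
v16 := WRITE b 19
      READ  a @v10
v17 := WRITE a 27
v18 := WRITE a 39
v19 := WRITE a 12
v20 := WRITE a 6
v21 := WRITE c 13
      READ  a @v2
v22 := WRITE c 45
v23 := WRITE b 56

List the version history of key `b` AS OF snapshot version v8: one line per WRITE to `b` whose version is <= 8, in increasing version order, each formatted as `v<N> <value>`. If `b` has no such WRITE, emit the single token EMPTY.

Scan writes for key=b with version <= 8:
  v1 WRITE c 20 -> skip
  v2 WRITE b 54 -> keep
  v3 WRITE c 6 -> skip
  v4 WRITE b 7 -> keep
  v5 WRITE c 54 -> skip
  v6 WRITE c 12 -> skip
  v7 WRITE c 2 -> skip
  v8 WRITE a 27 -> skip
  v9 WRITE a 4 -> skip
  v10 WRITE a 55 -> skip
  v11 WRITE b 0 -> drop (> snap)
  v12 WRITE b 38 -> drop (> snap)
  v13 WRITE b 51 -> drop (> snap)
  v14 WRITE b 51 -> drop (> snap)
  v15 WRITE c 24 -> skip
  v16 WRITE b 19 -> drop (> snap)
  v17 WRITE a 27 -> skip
  v18 WRITE a 39 -> skip
  v19 WRITE a 12 -> skip
  v20 WRITE a 6 -> skip
  v21 WRITE c 13 -> skip
  v22 WRITE c 45 -> skip
  v23 WRITE b 56 -> drop (> snap)
Collected: [(2, 54), (4, 7)]

Answer: v2 54
v4 7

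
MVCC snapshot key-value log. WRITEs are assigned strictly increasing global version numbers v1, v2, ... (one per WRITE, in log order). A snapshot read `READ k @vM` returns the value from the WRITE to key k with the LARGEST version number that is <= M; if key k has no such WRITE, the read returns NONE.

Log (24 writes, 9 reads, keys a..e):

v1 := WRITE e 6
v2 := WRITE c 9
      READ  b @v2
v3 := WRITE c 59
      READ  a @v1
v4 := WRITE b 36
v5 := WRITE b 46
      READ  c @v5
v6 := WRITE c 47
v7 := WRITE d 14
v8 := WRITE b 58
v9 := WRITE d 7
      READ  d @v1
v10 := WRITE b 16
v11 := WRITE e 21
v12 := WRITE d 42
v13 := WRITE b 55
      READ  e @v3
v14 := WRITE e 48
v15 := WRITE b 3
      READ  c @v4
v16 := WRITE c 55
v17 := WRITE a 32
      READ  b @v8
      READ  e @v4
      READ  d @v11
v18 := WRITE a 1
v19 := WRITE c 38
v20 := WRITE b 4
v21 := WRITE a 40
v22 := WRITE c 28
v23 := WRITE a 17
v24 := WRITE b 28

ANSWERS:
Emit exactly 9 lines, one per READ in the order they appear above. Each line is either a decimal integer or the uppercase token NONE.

v1: WRITE e=6  (e history now [(1, 6)])
v2: WRITE c=9  (c history now [(2, 9)])
READ b @v2: history=[] -> no version <= 2 -> NONE
v3: WRITE c=59  (c history now [(2, 9), (3, 59)])
READ a @v1: history=[] -> no version <= 1 -> NONE
v4: WRITE b=36  (b history now [(4, 36)])
v5: WRITE b=46  (b history now [(4, 36), (5, 46)])
READ c @v5: history=[(2, 9), (3, 59)] -> pick v3 -> 59
v6: WRITE c=47  (c history now [(2, 9), (3, 59), (6, 47)])
v7: WRITE d=14  (d history now [(7, 14)])
v8: WRITE b=58  (b history now [(4, 36), (5, 46), (8, 58)])
v9: WRITE d=7  (d history now [(7, 14), (9, 7)])
READ d @v1: history=[(7, 14), (9, 7)] -> no version <= 1 -> NONE
v10: WRITE b=16  (b history now [(4, 36), (5, 46), (8, 58), (10, 16)])
v11: WRITE e=21  (e history now [(1, 6), (11, 21)])
v12: WRITE d=42  (d history now [(7, 14), (9, 7), (12, 42)])
v13: WRITE b=55  (b history now [(4, 36), (5, 46), (8, 58), (10, 16), (13, 55)])
READ e @v3: history=[(1, 6), (11, 21)] -> pick v1 -> 6
v14: WRITE e=48  (e history now [(1, 6), (11, 21), (14, 48)])
v15: WRITE b=3  (b history now [(4, 36), (5, 46), (8, 58), (10, 16), (13, 55), (15, 3)])
READ c @v4: history=[(2, 9), (3, 59), (6, 47)] -> pick v3 -> 59
v16: WRITE c=55  (c history now [(2, 9), (3, 59), (6, 47), (16, 55)])
v17: WRITE a=32  (a history now [(17, 32)])
READ b @v8: history=[(4, 36), (5, 46), (8, 58), (10, 16), (13, 55), (15, 3)] -> pick v8 -> 58
READ e @v4: history=[(1, 6), (11, 21), (14, 48)] -> pick v1 -> 6
READ d @v11: history=[(7, 14), (9, 7), (12, 42)] -> pick v9 -> 7
v18: WRITE a=1  (a history now [(17, 32), (18, 1)])
v19: WRITE c=38  (c history now [(2, 9), (3, 59), (6, 47), (16, 55), (19, 38)])
v20: WRITE b=4  (b history now [(4, 36), (5, 46), (8, 58), (10, 16), (13, 55), (15, 3), (20, 4)])
v21: WRITE a=40  (a history now [(17, 32), (18, 1), (21, 40)])
v22: WRITE c=28  (c history now [(2, 9), (3, 59), (6, 47), (16, 55), (19, 38), (22, 28)])
v23: WRITE a=17  (a history now [(17, 32), (18, 1), (21, 40), (23, 17)])
v24: WRITE b=28  (b history now [(4, 36), (5, 46), (8, 58), (10, 16), (13, 55), (15, 3), (20, 4), (24, 28)])

Answer: NONE
NONE
59
NONE
6
59
58
6
7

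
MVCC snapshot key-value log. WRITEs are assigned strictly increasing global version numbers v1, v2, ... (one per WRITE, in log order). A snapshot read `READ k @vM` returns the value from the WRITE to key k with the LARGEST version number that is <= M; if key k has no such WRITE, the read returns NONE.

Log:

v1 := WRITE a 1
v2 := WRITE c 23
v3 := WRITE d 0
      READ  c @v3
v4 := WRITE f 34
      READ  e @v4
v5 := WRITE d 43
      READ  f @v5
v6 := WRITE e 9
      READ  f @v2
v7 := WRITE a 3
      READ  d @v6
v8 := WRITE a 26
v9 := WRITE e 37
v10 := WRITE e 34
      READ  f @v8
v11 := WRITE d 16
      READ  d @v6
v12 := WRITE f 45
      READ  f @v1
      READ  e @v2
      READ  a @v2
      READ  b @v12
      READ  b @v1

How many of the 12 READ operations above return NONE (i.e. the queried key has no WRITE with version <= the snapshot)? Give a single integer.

v1: WRITE a=1  (a history now [(1, 1)])
v2: WRITE c=23  (c history now [(2, 23)])
v3: WRITE d=0  (d history now [(3, 0)])
READ c @v3: history=[(2, 23)] -> pick v2 -> 23
v4: WRITE f=34  (f history now [(4, 34)])
READ e @v4: history=[] -> no version <= 4 -> NONE
v5: WRITE d=43  (d history now [(3, 0), (5, 43)])
READ f @v5: history=[(4, 34)] -> pick v4 -> 34
v6: WRITE e=9  (e history now [(6, 9)])
READ f @v2: history=[(4, 34)] -> no version <= 2 -> NONE
v7: WRITE a=3  (a history now [(1, 1), (7, 3)])
READ d @v6: history=[(3, 0), (5, 43)] -> pick v5 -> 43
v8: WRITE a=26  (a history now [(1, 1), (7, 3), (8, 26)])
v9: WRITE e=37  (e history now [(6, 9), (9, 37)])
v10: WRITE e=34  (e history now [(6, 9), (9, 37), (10, 34)])
READ f @v8: history=[(4, 34)] -> pick v4 -> 34
v11: WRITE d=16  (d history now [(3, 0), (5, 43), (11, 16)])
READ d @v6: history=[(3, 0), (5, 43), (11, 16)] -> pick v5 -> 43
v12: WRITE f=45  (f history now [(4, 34), (12, 45)])
READ f @v1: history=[(4, 34), (12, 45)] -> no version <= 1 -> NONE
READ e @v2: history=[(6, 9), (9, 37), (10, 34)] -> no version <= 2 -> NONE
READ a @v2: history=[(1, 1), (7, 3), (8, 26)] -> pick v1 -> 1
READ b @v12: history=[] -> no version <= 12 -> NONE
READ b @v1: history=[] -> no version <= 1 -> NONE
Read results in order: ['23', 'NONE', '34', 'NONE', '43', '34', '43', 'NONE', 'NONE', '1', 'NONE', 'NONE']
NONE count = 6

Answer: 6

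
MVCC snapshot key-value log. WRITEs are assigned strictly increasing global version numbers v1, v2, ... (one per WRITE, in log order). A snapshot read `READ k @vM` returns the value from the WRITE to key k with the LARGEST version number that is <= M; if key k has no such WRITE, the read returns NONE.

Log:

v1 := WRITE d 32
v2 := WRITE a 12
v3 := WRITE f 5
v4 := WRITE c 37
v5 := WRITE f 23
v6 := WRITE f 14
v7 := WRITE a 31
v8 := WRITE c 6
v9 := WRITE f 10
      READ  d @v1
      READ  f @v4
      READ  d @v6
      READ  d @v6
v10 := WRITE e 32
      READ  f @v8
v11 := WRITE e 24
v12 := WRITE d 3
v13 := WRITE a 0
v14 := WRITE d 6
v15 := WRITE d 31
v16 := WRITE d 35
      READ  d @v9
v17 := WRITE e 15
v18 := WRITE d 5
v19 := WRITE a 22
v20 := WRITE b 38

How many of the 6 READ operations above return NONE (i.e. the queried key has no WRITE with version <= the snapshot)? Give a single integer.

Answer: 0

Derivation:
v1: WRITE d=32  (d history now [(1, 32)])
v2: WRITE a=12  (a history now [(2, 12)])
v3: WRITE f=5  (f history now [(3, 5)])
v4: WRITE c=37  (c history now [(4, 37)])
v5: WRITE f=23  (f history now [(3, 5), (5, 23)])
v6: WRITE f=14  (f history now [(3, 5), (5, 23), (6, 14)])
v7: WRITE a=31  (a history now [(2, 12), (7, 31)])
v8: WRITE c=6  (c history now [(4, 37), (8, 6)])
v9: WRITE f=10  (f history now [(3, 5), (5, 23), (6, 14), (9, 10)])
READ d @v1: history=[(1, 32)] -> pick v1 -> 32
READ f @v4: history=[(3, 5), (5, 23), (6, 14), (9, 10)] -> pick v3 -> 5
READ d @v6: history=[(1, 32)] -> pick v1 -> 32
READ d @v6: history=[(1, 32)] -> pick v1 -> 32
v10: WRITE e=32  (e history now [(10, 32)])
READ f @v8: history=[(3, 5), (5, 23), (6, 14), (9, 10)] -> pick v6 -> 14
v11: WRITE e=24  (e history now [(10, 32), (11, 24)])
v12: WRITE d=3  (d history now [(1, 32), (12, 3)])
v13: WRITE a=0  (a history now [(2, 12), (7, 31), (13, 0)])
v14: WRITE d=6  (d history now [(1, 32), (12, 3), (14, 6)])
v15: WRITE d=31  (d history now [(1, 32), (12, 3), (14, 6), (15, 31)])
v16: WRITE d=35  (d history now [(1, 32), (12, 3), (14, 6), (15, 31), (16, 35)])
READ d @v9: history=[(1, 32), (12, 3), (14, 6), (15, 31), (16, 35)] -> pick v1 -> 32
v17: WRITE e=15  (e history now [(10, 32), (11, 24), (17, 15)])
v18: WRITE d=5  (d history now [(1, 32), (12, 3), (14, 6), (15, 31), (16, 35), (18, 5)])
v19: WRITE a=22  (a history now [(2, 12), (7, 31), (13, 0), (19, 22)])
v20: WRITE b=38  (b history now [(20, 38)])
Read results in order: ['32', '5', '32', '32', '14', '32']
NONE count = 0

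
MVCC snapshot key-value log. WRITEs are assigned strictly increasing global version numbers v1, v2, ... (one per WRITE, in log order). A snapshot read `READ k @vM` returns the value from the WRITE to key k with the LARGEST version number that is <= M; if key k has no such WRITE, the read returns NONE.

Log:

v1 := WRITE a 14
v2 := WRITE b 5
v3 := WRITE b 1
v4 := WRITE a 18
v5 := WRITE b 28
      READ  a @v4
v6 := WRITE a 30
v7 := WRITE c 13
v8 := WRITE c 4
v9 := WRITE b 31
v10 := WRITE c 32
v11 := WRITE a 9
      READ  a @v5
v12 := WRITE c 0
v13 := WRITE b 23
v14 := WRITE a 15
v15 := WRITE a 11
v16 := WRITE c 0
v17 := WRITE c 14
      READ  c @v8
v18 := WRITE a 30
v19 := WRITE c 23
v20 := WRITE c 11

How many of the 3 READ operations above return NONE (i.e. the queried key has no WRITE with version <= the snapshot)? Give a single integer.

Answer: 0

Derivation:
v1: WRITE a=14  (a history now [(1, 14)])
v2: WRITE b=5  (b history now [(2, 5)])
v3: WRITE b=1  (b history now [(2, 5), (3, 1)])
v4: WRITE a=18  (a history now [(1, 14), (4, 18)])
v5: WRITE b=28  (b history now [(2, 5), (3, 1), (5, 28)])
READ a @v4: history=[(1, 14), (4, 18)] -> pick v4 -> 18
v6: WRITE a=30  (a history now [(1, 14), (4, 18), (6, 30)])
v7: WRITE c=13  (c history now [(7, 13)])
v8: WRITE c=4  (c history now [(7, 13), (8, 4)])
v9: WRITE b=31  (b history now [(2, 5), (3, 1), (5, 28), (9, 31)])
v10: WRITE c=32  (c history now [(7, 13), (8, 4), (10, 32)])
v11: WRITE a=9  (a history now [(1, 14), (4, 18), (6, 30), (11, 9)])
READ a @v5: history=[(1, 14), (4, 18), (6, 30), (11, 9)] -> pick v4 -> 18
v12: WRITE c=0  (c history now [(7, 13), (8, 4), (10, 32), (12, 0)])
v13: WRITE b=23  (b history now [(2, 5), (3, 1), (5, 28), (9, 31), (13, 23)])
v14: WRITE a=15  (a history now [(1, 14), (4, 18), (6, 30), (11, 9), (14, 15)])
v15: WRITE a=11  (a history now [(1, 14), (4, 18), (6, 30), (11, 9), (14, 15), (15, 11)])
v16: WRITE c=0  (c history now [(7, 13), (8, 4), (10, 32), (12, 0), (16, 0)])
v17: WRITE c=14  (c history now [(7, 13), (8, 4), (10, 32), (12, 0), (16, 0), (17, 14)])
READ c @v8: history=[(7, 13), (8, 4), (10, 32), (12, 0), (16, 0), (17, 14)] -> pick v8 -> 4
v18: WRITE a=30  (a history now [(1, 14), (4, 18), (6, 30), (11, 9), (14, 15), (15, 11), (18, 30)])
v19: WRITE c=23  (c history now [(7, 13), (8, 4), (10, 32), (12, 0), (16, 0), (17, 14), (19, 23)])
v20: WRITE c=11  (c history now [(7, 13), (8, 4), (10, 32), (12, 0), (16, 0), (17, 14), (19, 23), (20, 11)])
Read results in order: ['18', '18', '4']
NONE count = 0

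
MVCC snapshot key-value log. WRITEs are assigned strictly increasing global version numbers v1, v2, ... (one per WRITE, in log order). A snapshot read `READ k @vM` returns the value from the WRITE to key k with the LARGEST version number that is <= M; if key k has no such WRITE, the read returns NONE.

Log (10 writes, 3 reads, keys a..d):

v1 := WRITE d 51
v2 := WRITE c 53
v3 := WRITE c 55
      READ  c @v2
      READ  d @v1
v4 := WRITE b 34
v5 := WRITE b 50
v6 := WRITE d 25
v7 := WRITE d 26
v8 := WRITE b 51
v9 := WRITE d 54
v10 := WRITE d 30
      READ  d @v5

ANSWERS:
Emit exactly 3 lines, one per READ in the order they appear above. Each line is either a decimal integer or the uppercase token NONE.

Answer: 53
51
51

Derivation:
v1: WRITE d=51  (d history now [(1, 51)])
v2: WRITE c=53  (c history now [(2, 53)])
v3: WRITE c=55  (c history now [(2, 53), (3, 55)])
READ c @v2: history=[(2, 53), (3, 55)] -> pick v2 -> 53
READ d @v1: history=[(1, 51)] -> pick v1 -> 51
v4: WRITE b=34  (b history now [(4, 34)])
v5: WRITE b=50  (b history now [(4, 34), (5, 50)])
v6: WRITE d=25  (d history now [(1, 51), (6, 25)])
v7: WRITE d=26  (d history now [(1, 51), (6, 25), (7, 26)])
v8: WRITE b=51  (b history now [(4, 34), (5, 50), (8, 51)])
v9: WRITE d=54  (d history now [(1, 51), (6, 25), (7, 26), (9, 54)])
v10: WRITE d=30  (d history now [(1, 51), (6, 25), (7, 26), (9, 54), (10, 30)])
READ d @v5: history=[(1, 51), (6, 25), (7, 26), (9, 54), (10, 30)] -> pick v1 -> 51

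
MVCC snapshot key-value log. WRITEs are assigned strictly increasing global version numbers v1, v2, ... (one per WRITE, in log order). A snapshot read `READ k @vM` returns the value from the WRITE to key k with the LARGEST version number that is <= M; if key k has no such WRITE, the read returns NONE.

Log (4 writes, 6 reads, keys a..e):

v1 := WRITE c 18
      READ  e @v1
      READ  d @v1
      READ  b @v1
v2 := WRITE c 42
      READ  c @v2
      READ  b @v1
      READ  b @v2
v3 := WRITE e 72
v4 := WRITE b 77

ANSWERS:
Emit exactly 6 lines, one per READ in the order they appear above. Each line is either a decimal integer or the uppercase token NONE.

Answer: NONE
NONE
NONE
42
NONE
NONE

Derivation:
v1: WRITE c=18  (c history now [(1, 18)])
READ e @v1: history=[] -> no version <= 1 -> NONE
READ d @v1: history=[] -> no version <= 1 -> NONE
READ b @v1: history=[] -> no version <= 1 -> NONE
v2: WRITE c=42  (c history now [(1, 18), (2, 42)])
READ c @v2: history=[(1, 18), (2, 42)] -> pick v2 -> 42
READ b @v1: history=[] -> no version <= 1 -> NONE
READ b @v2: history=[] -> no version <= 2 -> NONE
v3: WRITE e=72  (e history now [(3, 72)])
v4: WRITE b=77  (b history now [(4, 77)])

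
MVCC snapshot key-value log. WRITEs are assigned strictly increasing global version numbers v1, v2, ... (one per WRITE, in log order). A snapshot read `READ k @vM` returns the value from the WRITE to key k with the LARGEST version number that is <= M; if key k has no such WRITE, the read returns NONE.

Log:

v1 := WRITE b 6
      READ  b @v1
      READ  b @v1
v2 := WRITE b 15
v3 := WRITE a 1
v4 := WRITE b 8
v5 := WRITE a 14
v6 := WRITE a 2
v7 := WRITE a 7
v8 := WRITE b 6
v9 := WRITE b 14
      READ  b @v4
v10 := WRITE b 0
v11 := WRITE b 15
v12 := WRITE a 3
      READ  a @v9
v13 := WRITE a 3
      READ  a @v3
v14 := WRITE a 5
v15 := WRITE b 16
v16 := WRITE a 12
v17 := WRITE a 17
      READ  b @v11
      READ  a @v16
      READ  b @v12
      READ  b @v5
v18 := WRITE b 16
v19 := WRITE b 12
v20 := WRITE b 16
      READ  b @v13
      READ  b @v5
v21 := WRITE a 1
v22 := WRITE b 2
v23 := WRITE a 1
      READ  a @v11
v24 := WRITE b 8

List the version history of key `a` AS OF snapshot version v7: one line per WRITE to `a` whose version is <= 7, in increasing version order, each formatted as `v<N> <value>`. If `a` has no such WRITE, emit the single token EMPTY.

Scan writes for key=a with version <= 7:
  v1 WRITE b 6 -> skip
  v2 WRITE b 15 -> skip
  v3 WRITE a 1 -> keep
  v4 WRITE b 8 -> skip
  v5 WRITE a 14 -> keep
  v6 WRITE a 2 -> keep
  v7 WRITE a 7 -> keep
  v8 WRITE b 6 -> skip
  v9 WRITE b 14 -> skip
  v10 WRITE b 0 -> skip
  v11 WRITE b 15 -> skip
  v12 WRITE a 3 -> drop (> snap)
  v13 WRITE a 3 -> drop (> snap)
  v14 WRITE a 5 -> drop (> snap)
  v15 WRITE b 16 -> skip
  v16 WRITE a 12 -> drop (> snap)
  v17 WRITE a 17 -> drop (> snap)
  v18 WRITE b 16 -> skip
  v19 WRITE b 12 -> skip
  v20 WRITE b 16 -> skip
  v21 WRITE a 1 -> drop (> snap)
  v22 WRITE b 2 -> skip
  v23 WRITE a 1 -> drop (> snap)
  v24 WRITE b 8 -> skip
Collected: [(3, 1), (5, 14), (6, 2), (7, 7)]

Answer: v3 1
v5 14
v6 2
v7 7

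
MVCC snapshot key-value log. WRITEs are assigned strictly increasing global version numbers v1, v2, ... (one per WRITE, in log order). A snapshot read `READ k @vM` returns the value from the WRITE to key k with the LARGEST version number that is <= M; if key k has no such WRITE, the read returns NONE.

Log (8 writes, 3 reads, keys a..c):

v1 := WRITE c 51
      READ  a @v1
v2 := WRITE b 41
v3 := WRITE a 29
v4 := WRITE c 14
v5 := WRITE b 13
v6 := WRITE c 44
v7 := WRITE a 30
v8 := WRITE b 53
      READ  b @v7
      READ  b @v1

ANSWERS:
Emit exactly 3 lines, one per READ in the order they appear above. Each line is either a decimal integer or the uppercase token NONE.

Answer: NONE
13
NONE

Derivation:
v1: WRITE c=51  (c history now [(1, 51)])
READ a @v1: history=[] -> no version <= 1 -> NONE
v2: WRITE b=41  (b history now [(2, 41)])
v3: WRITE a=29  (a history now [(3, 29)])
v4: WRITE c=14  (c history now [(1, 51), (4, 14)])
v5: WRITE b=13  (b history now [(2, 41), (5, 13)])
v6: WRITE c=44  (c history now [(1, 51), (4, 14), (6, 44)])
v7: WRITE a=30  (a history now [(3, 29), (7, 30)])
v8: WRITE b=53  (b history now [(2, 41), (5, 13), (8, 53)])
READ b @v7: history=[(2, 41), (5, 13), (8, 53)] -> pick v5 -> 13
READ b @v1: history=[(2, 41), (5, 13), (8, 53)] -> no version <= 1 -> NONE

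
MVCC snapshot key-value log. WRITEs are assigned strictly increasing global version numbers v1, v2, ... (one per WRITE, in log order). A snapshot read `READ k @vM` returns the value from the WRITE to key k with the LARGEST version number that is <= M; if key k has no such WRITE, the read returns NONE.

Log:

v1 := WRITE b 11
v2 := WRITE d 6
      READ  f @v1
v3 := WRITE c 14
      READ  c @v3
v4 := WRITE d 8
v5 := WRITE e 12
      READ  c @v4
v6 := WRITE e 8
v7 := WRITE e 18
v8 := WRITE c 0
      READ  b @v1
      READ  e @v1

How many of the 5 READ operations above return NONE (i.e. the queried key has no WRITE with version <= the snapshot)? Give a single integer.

Answer: 2

Derivation:
v1: WRITE b=11  (b history now [(1, 11)])
v2: WRITE d=6  (d history now [(2, 6)])
READ f @v1: history=[] -> no version <= 1 -> NONE
v3: WRITE c=14  (c history now [(3, 14)])
READ c @v3: history=[(3, 14)] -> pick v3 -> 14
v4: WRITE d=8  (d history now [(2, 6), (4, 8)])
v5: WRITE e=12  (e history now [(5, 12)])
READ c @v4: history=[(3, 14)] -> pick v3 -> 14
v6: WRITE e=8  (e history now [(5, 12), (6, 8)])
v7: WRITE e=18  (e history now [(5, 12), (6, 8), (7, 18)])
v8: WRITE c=0  (c history now [(3, 14), (8, 0)])
READ b @v1: history=[(1, 11)] -> pick v1 -> 11
READ e @v1: history=[(5, 12), (6, 8), (7, 18)] -> no version <= 1 -> NONE
Read results in order: ['NONE', '14', '14', '11', 'NONE']
NONE count = 2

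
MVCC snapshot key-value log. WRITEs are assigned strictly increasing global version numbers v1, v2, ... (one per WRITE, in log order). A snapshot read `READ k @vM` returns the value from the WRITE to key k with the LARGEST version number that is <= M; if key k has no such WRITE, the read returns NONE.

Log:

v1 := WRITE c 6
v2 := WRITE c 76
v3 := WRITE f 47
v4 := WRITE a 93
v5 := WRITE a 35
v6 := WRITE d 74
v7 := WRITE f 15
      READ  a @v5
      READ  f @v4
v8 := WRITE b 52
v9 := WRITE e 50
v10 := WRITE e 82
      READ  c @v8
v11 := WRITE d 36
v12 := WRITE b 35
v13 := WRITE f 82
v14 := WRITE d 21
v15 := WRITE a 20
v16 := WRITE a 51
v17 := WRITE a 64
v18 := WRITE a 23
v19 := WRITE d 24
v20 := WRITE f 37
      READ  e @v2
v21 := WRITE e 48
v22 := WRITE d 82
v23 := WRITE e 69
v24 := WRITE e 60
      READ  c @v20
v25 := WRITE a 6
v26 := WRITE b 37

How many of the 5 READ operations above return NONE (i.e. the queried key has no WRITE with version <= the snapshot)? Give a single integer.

Answer: 1

Derivation:
v1: WRITE c=6  (c history now [(1, 6)])
v2: WRITE c=76  (c history now [(1, 6), (2, 76)])
v3: WRITE f=47  (f history now [(3, 47)])
v4: WRITE a=93  (a history now [(4, 93)])
v5: WRITE a=35  (a history now [(4, 93), (5, 35)])
v6: WRITE d=74  (d history now [(6, 74)])
v7: WRITE f=15  (f history now [(3, 47), (7, 15)])
READ a @v5: history=[(4, 93), (5, 35)] -> pick v5 -> 35
READ f @v4: history=[(3, 47), (7, 15)] -> pick v3 -> 47
v8: WRITE b=52  (b history now [(8, 52)])
v9: WRITE e=50  (e history now [(9, 50)])
v10: WRITE e=82  (e history now [(9, 50), (10, 82)])
READ c @v8: history=[(1, 6), (2, 76)] -> pick v2 -> 76
v11: WRITE d=36  (d history now [(6, 74), (11, 36)])
v12: WRITE b=35  (b history now [(8, 52), (12, 35)])
v13: WRITE f=82  (f history now [(3, 47), (7, 15), (13, 82)])
v14: WRITE d=21  (d history now [(6, 74), (11, 36), (14, 21)])
v15: WRITE a=20  (a history now [(4, 93), (5, 35), (15, 20)])
v16: WRITE a=51  (a history now [(4, 93), (5, 35), (15, 20), (16, 51)])
v17: WRITE a=64  (a history now [(4, 93), (5, 35), (15, 20), (16, 51), (17, 64)])
v18: WRITE a=23  (a history now [(4, 93), (5, 35), (15, 20), (16, 51), (17, 64), (18, 23)])
v19: WRITE d=24  (d history now [(6, 74), (11, 36), (14, 21), (19, 24)])
v20: WRITE f=37  (f history now [(3, 47), (7, 15), (13, 82), (20, 37)])
READ e @v2: history=[(9, 50), (10, 82)] -> no version <= 2 -> NONE
v21: WRITE e=48  (e history now [(9, 50), (10, 82), (21, 48)])
v22: WRITE d=82  (d history now [(6, 74), (11, 36), (14, 21), (19, 24), (22, 82)])
v23: WRITE e=69  (e history now [(9, 50), (10, 82), (21, 48), (23, 69)])
v24: WRITE e=60  (e history now [(9, 50), (10, 82), (21, 48), (23, 69), (24, 60)])
READ c @v20: history=[(1, 6), (2, 76)] -> pick v2 -> 76
v25: WRITE a=6  (a history now [(4, 93), (5, 35), (15, 20), (16, 51), (17, 64), (18, 23), (25, 6)])
v26: WRITE b=37  (b history now [(8, 52), (12, 35), (26, 37)])
Read results in order: ['35', '47', '76', 'NONE', '76']
NONE count = 1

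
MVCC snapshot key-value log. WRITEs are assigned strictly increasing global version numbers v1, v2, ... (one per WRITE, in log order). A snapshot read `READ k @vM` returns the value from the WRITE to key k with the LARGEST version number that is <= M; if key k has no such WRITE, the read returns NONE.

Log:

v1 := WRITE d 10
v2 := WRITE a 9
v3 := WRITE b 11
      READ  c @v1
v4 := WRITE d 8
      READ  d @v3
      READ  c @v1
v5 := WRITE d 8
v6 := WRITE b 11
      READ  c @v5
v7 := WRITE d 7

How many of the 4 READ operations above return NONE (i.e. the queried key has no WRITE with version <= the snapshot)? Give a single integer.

v1: WRITE d=10  (d history now [(1, 10)])
v2: WRITE a=9  (a history now [(2, 9)])
v3: WRITE b=11  (b history now [(3, 11)])
READ c @v1: history=[] -> no version <= 1 -> NONE
v4: WRITE d=8  (d history now [(1, 10), (4, 8)])
READ d @v3: history=[(1, 10), (4, 8)] -> pick v1 -> 10
READ c @v1: history=[] -> no version <= 1 -> NONE
v5: WRITE d=8  (d history now [(1, 10), (4, 8), (5, 8)])
v6: WRITE b=11  (b history now [(3, 11), (6, 11)])
READ c @v5: history=[] -> no version <= 5 -> NONE
v7: WRITE d=7  (d history now [(1, 10), (4, 8), (5, 8), (7, 7)])
Read results in order: ['NONE', '10', 'NONE', 'NONE']
NONE count = 3

Answer: 3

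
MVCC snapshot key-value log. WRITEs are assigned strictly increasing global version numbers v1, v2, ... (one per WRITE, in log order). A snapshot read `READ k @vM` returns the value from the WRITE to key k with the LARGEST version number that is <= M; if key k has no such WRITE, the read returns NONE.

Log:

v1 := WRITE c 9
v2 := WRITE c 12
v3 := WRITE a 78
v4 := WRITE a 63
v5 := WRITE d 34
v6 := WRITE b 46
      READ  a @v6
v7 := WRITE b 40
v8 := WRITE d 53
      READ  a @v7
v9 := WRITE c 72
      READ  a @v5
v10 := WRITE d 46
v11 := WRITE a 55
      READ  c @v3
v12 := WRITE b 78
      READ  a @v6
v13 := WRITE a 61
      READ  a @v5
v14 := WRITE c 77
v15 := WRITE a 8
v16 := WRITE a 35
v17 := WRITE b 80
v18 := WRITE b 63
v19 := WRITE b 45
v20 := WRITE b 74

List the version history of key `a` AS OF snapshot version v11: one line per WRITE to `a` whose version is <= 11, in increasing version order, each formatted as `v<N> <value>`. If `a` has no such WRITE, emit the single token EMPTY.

Scan writes for key=a with version <= 11:
  v1 WRITE c 9 -> skip
  v2 WRITE c 12 -> skip
  v3 WRITE a 78 -> keep
  v4 WRITE a 63 -> keep
  v5 WRITE d 34 -> skip
  v6 WRITE b 46 -> skip
  v7 WRITE b 40 -> skip
  v8 WRITE d 53 -> skip
  v9 WRITE c 72 -> skip
  v10 WRITE d 46 -> skip
  v11 WRITE a 55 -> keep
  v12 WRITE b 78 -> skip
  v13 WRITE a 61 -> drop (> snap)
  v14 WRITE c 77 -> skip
  v15 WRITE a 8 -> drop (> snap)
  v16 WRITE a 35 -> drop (> snap)
  v17 WRITE b 80 -> skip
  v18 WRITE b 63 -> skip
  v19 WRITE b 45 -> skip
  v20 WRITE b 74 -> skip
Collected: [(3, 78), (4, 63), (11, 55)]

Answer: v3 78
v4 63
v11 55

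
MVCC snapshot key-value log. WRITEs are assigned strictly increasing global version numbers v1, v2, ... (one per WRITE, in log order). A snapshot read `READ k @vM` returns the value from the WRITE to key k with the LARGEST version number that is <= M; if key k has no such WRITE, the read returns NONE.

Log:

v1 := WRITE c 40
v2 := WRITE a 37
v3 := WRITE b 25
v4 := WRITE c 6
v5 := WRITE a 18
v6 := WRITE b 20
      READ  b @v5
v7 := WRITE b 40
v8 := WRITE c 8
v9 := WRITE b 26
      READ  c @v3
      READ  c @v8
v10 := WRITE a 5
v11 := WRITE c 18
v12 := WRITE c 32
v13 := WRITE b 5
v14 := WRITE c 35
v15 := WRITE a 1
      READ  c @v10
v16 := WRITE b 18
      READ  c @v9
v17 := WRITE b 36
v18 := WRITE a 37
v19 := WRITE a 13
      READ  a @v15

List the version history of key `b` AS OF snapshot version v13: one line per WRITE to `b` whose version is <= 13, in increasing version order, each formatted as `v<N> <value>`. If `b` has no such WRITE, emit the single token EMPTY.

Scan writes for key=b with version <= 13:
  v1 WRITE c 40 -> skip
  v2 WRITE a 37 -> skip
  v3 WRITE b 25 -> keep
  v4 WRITE c 6 -> skip
  v5 WRITE a 18 -> skip
  v6 WRITE b 20 -> keep
  v7 WRITE b 40 -> keep
  v8 WRITE c 8 -> skip
  v9 WRITE b 26 -> keep
  v10 WRITE a 5 -> skip
  v11 WRITE c 18 -> skip
  v12 WRITE c 32 -> skip
  v13 WRITE b 5 -> keep
  v14 WRITE c 35 -> skip
  v15 WRITE a 1 -> skip
  v16 WRITE b 18 -> drop (> snap)
  v17 WRITE b 36 -> drop (> snap)
  v18 WRITE a 37 -> skip
  v19 WRITE a 13 -> skip
Collected: [(3, 25), (6, 20), (7, 40), (9, 26), (13, 5)]

Answer: v3 25
v6 20
v7 40
v9 26
v13 5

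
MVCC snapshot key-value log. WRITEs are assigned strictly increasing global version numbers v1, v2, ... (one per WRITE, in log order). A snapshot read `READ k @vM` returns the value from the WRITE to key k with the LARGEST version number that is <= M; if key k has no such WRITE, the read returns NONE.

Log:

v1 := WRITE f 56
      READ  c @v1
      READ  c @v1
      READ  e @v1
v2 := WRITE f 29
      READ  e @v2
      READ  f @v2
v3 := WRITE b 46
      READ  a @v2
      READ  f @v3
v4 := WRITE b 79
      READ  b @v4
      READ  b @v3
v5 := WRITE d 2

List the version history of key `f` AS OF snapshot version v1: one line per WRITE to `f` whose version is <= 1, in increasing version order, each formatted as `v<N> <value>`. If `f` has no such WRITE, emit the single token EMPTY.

Answer: v1 56

Derivation:
Scan writes for key=f with version <= 1:
  v1 WRITE f 56 -> keep
  v2 WRITE f 29 -> drop (> snap)
  v3 WRITE b 46 -> skip
  v4 WRITE b 79 -> skip
  v5 WRITE d 2 -> skip
Collected: [(1, 56)]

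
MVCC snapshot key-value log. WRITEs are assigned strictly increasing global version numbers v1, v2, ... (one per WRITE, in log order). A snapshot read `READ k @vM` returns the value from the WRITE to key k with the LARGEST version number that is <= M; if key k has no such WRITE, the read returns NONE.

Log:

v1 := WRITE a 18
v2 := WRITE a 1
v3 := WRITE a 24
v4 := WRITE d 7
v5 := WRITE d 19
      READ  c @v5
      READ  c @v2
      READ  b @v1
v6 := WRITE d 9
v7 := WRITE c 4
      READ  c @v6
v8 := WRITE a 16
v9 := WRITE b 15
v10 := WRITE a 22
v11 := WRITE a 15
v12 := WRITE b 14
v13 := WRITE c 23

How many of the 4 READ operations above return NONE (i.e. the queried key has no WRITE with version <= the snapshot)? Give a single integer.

v1: WRITE a=18  (a history now [(1, 18)])
v2: WRITE a=1  (a history now [(1, 18), (2, 1)])
v3: WRITE a=24  (a history now [(1, 18), (2, 1), (3, 24)])
v4: WRITE d=7  (d history now [(4, 7)])
v5: WRITE d=19  (d history now [(4, 7), (5, 19)])
READ c @v5: history=[] -> no version <= 5 -> NONE
READ c @v2: history=[] -> no version <= 2 -> NONE
READ b @v1: history=[] -> no version <= 1 -> NONE
v6: WRITE d=9  (d history now [(4, 7), (5, 19), (6, 9)])
v7: WRITE c=4  (c history now [(7, 4)])
READ c @v6: history=[(7, 4)] -> no version <= 6 -> NONE
v8: WRITE a=16  (a history now [(1, 18), (2, 1), (3, 24), (8, 16)])
v9: WRITE b=15  (b history now [(9, 15)])
v10: WRITE a=22  (a history now [(1, 18), (2, 1), (3, 24), (8, 16), (10, 22)])
v11: WRITE a=15  (a history now [(1, 18), (2, 1), (3, 24), (8, 16), (10, 22), (11, 15)])
v12: WRITE b=14  (b history now [(9, 15), (12, 14)])
v13: WRITE c=23  (c history now [(7, 4), (13, 23)])
Read results in order: ['NONE', 'NONE', 'NONE', 'NONE']
NONE count = 4

Answer: 4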